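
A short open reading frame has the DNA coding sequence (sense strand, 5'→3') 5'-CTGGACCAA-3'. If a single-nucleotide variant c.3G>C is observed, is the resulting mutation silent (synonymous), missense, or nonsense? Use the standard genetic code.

silent

Position 3 falls in codon 1: CTG → Leu.
After the substitution the codon is CTC → Leu.
Both encode Leu, so the change is synonymous.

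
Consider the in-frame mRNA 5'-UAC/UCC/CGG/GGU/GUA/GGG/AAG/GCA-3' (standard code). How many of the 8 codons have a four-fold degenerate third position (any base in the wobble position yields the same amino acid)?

Codon 1 UAC (Tyr): third position 2-fold.
Codon 2 UCC (Ser): third position 4-fold.
Codon 3 CGG (Arg): third position 4-fold.
Codon 4 GGU (Gly): third position 4-fold.
Codon 5 GUA (Val): third position 4-fold.
Codon 6 GGG (Gly): third position 4-fold.
Codon 7 AAG (Lys): third position 2-fold.
Codon 8 GCA (Ala): third position 4-fold.
Four-fold degenerate third positions: 6.

6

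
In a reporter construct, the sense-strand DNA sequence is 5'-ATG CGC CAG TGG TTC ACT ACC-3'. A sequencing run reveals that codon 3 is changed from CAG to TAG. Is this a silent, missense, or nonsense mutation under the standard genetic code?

Position 7 falls in codon 3: CAG → Gln.
After the substitution the codon is TAG → Stop.
The new codon is a stop codon, so this is a nonsense mutation.

nonsense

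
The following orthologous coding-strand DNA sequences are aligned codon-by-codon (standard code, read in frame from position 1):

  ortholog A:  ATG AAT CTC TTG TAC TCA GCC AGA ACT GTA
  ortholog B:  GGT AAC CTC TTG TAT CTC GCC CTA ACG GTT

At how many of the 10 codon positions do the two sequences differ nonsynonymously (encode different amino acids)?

Codon 1: ATG Met / GGT Gly — nonsynonymous.
Codon 2: AAT Asn / AAC Asn — synonymous.
Codon 3: CTC Leu / CTC Leu — identical.
Codon 4: TTG Leu / TTG Leu — identical.
Codon 5: TAC Tyr / TAT Tyr — synonymous.
Codon 6: TCA Ser / CTC Leu — nonsynonymous.
Codon 7: GCC Ala / GCC Ala — identical.
Codon 8: AGA Arg / CTA Leu — nonsynonymous.
Codon 9: ACT Thr / ACG Thr — synonymous.
Codon 10: GTA Val / GTT Val — synonymous.
Nonsynonymous differences: 3.

3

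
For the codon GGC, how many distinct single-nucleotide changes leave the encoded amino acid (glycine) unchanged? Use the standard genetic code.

3

Position 1: none → 0 synonymous.
Position 2: none → 0 synonymous.
Position 3: GGU, GGA, GGG → 3 synonymous.
Total: 0 + 0 + 3 = 3.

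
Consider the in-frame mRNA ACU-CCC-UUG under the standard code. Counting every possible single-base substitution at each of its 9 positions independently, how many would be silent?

Codon 1 (ACU, Thr): 3 synonymous substitutions.
Codon 2 (CCC, Pro): 3 synonymous substitutions.
Codon 3 (UUG, Leu): 2 synonymous substitutions.
Total: 3 + 3 + 2 = 8.

8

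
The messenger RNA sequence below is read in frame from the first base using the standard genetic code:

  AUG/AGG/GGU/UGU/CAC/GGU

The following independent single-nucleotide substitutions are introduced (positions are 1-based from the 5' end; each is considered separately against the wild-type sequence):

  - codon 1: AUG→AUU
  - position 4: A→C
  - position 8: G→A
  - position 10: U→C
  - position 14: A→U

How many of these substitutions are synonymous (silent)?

1

Codon 1: AUG (Met) → AUU (Ile) — missense.
Codon 2: AGG (Arg) → CGG (Arg) — synonymous.
Codon 3: GGU (Gly) → GAU (Asp) — missense.
Codon 4: UGU (Cys) → CGU (Arg) — missense.
Codon 5: CAC (His) → CUC (Leu) — missense.
Synonymous: 1 of 5.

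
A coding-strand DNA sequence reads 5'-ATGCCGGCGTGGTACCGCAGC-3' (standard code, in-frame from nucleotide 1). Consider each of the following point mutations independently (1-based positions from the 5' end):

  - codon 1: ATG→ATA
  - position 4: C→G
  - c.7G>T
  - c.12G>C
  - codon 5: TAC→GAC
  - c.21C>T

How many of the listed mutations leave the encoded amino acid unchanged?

1

Codon 1: ATG (Met) → ATA (Ile) — missense.
Codon 2: CCG (Pro) → GCG (Ala) — missense.
Codon 3: GCG (Ala) → TCG (Ser) — missense.
Codon 4: TGG (Trp) → TGC (Cys) — missense.
Codon 5: TAC (Tyr) → GAC (Asp) — missense.
Codon 7: AGC (Ser) → AGT (Ser) — synonymous.
Synonymous: 1 of 6.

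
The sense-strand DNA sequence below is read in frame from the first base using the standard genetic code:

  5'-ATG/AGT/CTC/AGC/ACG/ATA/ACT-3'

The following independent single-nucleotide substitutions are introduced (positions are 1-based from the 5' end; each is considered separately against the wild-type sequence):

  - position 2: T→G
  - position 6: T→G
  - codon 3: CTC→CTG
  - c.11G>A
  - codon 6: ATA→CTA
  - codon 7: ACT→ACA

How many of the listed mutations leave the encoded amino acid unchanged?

Codon 1: ATG (Met) → AGG (Arg) — missense.
Codon 2: AGT (Ser) → AGG (Arg) — missense.
Codon 3: CTC (Leu) → CTG (Leu) — synonymous.
Codon 4: AGC (Ser) → AAC (Asn) — missense.
Codon 6: ATA (Ile) → CTA (Leu) — missense.
Codon 7: ACT (Thr) → ACA (Thr) — synonymous.
Synonymous: 2 of 6.

2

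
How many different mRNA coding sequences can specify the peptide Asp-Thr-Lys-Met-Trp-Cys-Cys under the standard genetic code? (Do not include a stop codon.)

64

Asp: 2 codons.
Thr: 4 codons.
Lys: 2 codons.
Met: 1 codon.
Trp: 1 codon.
Cys: 2 codons.
Cys: 2 codons.
2 × 4 × 2 × 1 × 1 × 2 × 2 = 64.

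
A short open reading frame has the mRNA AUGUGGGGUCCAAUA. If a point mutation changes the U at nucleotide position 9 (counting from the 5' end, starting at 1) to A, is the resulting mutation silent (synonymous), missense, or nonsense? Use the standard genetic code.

Position 9 falls in codon 3: GGU → Gly.
After the substitution the codon is GGA → Gly.
Both encode Gly, so the change is synonymous.

silent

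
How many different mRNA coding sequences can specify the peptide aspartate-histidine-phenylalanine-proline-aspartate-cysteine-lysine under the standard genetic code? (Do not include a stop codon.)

256

Asp: 2 codons.
His: 2 codons.
Phe: 2 codons.
Pro: 4 codons.
Asp: 2 codons.
Cys: 2 codons.
Lys: 2 codons.
2 × 2 × 2 × 4 × 2 × 2 × 2 = 256.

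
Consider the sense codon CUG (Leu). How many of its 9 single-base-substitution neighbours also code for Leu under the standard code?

4

Position 1: UUG → 1 synonymous.
Position 2: none → 0 synonymous.
Position 3: CUU, CUC, CUA → 3 synonymous.
Total: 1 + 0 + 3 = 4.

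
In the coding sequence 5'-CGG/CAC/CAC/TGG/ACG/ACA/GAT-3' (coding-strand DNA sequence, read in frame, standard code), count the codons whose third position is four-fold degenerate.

Codon 1 CGG (Arg): third position 4-fold.
Codon 2 CAC (His): third position 2-fold.
Codon 3 CAC (His): third position 2-fold.
Codon 4 TGG (Trp): third position 1-fold.
Codon 5 ACG (Thr): third position 4-fold.
Codon 6 ACA (Thr): third position 4-fold.
Codon 7 GAT (Asp): third position 2-fold.
Four-fold degenerate third positions: 3.

3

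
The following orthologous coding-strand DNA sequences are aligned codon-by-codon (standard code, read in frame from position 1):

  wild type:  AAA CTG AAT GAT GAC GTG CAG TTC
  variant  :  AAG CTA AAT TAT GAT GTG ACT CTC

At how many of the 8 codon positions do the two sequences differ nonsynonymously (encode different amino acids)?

Codon 1: AAA Lys / AAG Lys — synonymous.
Codon 2: CTG Leu / CTA Leu — synonymous.
Codon 3: AAT Asn / AAT Asn — identical.
Codon 4: GAT Asp / TAT Tyr — nonsynonymous.
Codon 5: GAC Asp / GAT Asp — synonymous.
Codon 6: GTG Val / GTG Val — identical.
Codon 7: CAG Gln / ACT Thr — nonsynonymous.
Codon 8: TTC Phe / CTC Leu — nonsynonymous.
Nonsynonymous differences: 3.

3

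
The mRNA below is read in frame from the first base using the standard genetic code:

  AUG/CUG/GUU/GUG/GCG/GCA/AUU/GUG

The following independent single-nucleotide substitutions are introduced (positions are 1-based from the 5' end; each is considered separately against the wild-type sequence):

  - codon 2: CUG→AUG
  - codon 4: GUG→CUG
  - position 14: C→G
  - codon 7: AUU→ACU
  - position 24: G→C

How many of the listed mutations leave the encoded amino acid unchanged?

1

Codon 2: CUG (Leu) → AUG (Met) — missense.
Codon 4: GUG (Val) → CUG (Leu) — missense.
Codon 5: GCG (Ala) → GGG (Gly) — missense.
Codon 7: AUU (Ile) → ACU (Thr) — missense.
Codon 8: GUG (Val) → GUC (Val) — synonymous.
Synonymous: 1 of 5.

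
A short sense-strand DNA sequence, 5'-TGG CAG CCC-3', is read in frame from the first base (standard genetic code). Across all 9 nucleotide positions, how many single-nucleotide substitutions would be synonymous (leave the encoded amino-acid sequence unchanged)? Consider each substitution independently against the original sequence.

4

Codon 1 (TGG, Trp): 0 synonymous substitutions.
Codon 2 (CAG, Gln): 1 synonymous substitution.
Codon 3 (CCC, Pro): 3 synonymous substitutions.
Total: 0 + 1 + 3 = 4.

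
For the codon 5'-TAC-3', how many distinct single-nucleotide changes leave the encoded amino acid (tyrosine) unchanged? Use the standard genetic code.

1

Position 1: none → 0 synonymous.
Position 2: none → 0 synonymous.
Position 3: TAT → 1 synonymous.
Total: 0 + 0 + 1 = 1.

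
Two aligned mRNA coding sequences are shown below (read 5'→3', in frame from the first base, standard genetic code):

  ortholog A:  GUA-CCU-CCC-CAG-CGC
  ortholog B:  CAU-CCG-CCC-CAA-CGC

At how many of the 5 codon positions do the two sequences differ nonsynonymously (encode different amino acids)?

Codon 1: GUA Val / CAU His — nonsynonymous.
Codon 2: CCU Pro / CCG Pro — synonymous.
Codon 3: CCC Pro / CCC Pro — identical.
Codon 4: CAG Gln / CAA Gln — synonymous.
Codon 5: CGC Arg / CGC Arg — identical.
Nonsynonymous differences: 1.

1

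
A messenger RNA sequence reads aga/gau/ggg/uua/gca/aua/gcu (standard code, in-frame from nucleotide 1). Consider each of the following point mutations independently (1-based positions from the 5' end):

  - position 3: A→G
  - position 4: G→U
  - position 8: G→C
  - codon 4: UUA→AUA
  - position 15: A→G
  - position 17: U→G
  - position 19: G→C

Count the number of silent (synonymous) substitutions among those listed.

Codon 1: AGA (Arg) → AGG (Arg) — synonymous.
Codon 2: GAU (Asp) → UAU (Tyr) — missense.
Codon 3: GGG (Gly) → GCG (Ala) — missense.
Codon 4: UUA (Leu) → AUA (Ile) — missense.
Codon 5: GCA (Ala) → GCG (Ala) — synonymous.
Codon 6: AUA (Ile) → AGA (Arg) — missense.
Codon 7: GCU (Ala) → CCU (Pro) — missense.
Synonymous: 2 of 7.

2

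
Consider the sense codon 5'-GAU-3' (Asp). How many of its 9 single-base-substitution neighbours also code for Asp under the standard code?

Position 1: none → 0 synonymous.
Position 2: none → 0 synonymous.
Position 3: GAC → 1 synonymous.
Total: 0 + 0 + 1 = 1.

1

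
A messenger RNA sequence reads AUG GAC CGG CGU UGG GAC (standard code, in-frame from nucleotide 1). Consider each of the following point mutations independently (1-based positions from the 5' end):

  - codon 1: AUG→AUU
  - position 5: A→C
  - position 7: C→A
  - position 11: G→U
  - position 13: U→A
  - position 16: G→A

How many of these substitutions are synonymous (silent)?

Codon 1: AUG (Met) → AUU (Ile) — missense.
Codon 2: GAC (Asp) → GCC (Ala) — missense.
Codon 3: CGG (Arg) → AGG (Arg) — synonymous.
Codon 4: CGU (Arg) → CUU (Leu) — missense.
Codon 5: UGG (Trp) → AGG (Arg) — missense.
Codon 6: GAC (Asp) → AAC (Asn) — missense.
Synonymous: 1 of 6.

1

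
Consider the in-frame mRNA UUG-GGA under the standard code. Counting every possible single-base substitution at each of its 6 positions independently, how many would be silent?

Codon 1 (UUG, Leu): 2 synonymous substitutions.
Codon 2 (GGA, Gly): 3 synonymous substitutions.
Total: 2 + 3 = 5.

5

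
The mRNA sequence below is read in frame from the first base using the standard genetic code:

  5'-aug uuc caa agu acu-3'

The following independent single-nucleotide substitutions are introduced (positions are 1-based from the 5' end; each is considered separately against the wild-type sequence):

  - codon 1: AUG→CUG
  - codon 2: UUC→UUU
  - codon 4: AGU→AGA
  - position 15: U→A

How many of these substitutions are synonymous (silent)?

Codon 1: AUG (Met) → CUG (Leu) — missense.
Codon 2: UUC (Phe) → UUU (Phe) — synonymous.
Codon 4: AGU (Ser) → AGA (Arg) — missense.
Codon 5: ACU (Thr) → ACA (Thr) — synonymous.
Synonymous: 2 of 4.

2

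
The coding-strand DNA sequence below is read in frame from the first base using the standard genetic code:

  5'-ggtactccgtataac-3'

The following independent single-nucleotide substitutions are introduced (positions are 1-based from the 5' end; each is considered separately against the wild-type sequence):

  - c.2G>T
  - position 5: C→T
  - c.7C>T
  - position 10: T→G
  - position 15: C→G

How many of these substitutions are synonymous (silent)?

0

Codon 1: GGT (Gly) → GTT (Val) — missense.
Codon 2: ACT (Thr) → ATT (Ile) — missense.
Codon 3: CCG (Pro) → TCG (Ser) — missense.
Codon 4: TAT (Tyr) → GAT (Asp) — missense.
Codon 5: AAC (Asn) → AAG (Lys) — missense.
Synonymous: 0 of 5.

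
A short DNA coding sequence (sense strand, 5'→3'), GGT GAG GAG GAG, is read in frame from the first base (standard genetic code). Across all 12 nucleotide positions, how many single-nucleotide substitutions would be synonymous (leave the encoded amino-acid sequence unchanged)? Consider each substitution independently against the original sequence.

6

Codon 1 (GGT, Gly): 3 synonymous substitutions.
Codon 2 (GAG, Glu): 1 synonymous substitution.
Codon 3 (GAG, Glu): 1 synonymous substitution.
Codon 4 (GAG, Glu): 1 synonymous substitution.
Total: 3 + 1 + 1 + 1 = 6.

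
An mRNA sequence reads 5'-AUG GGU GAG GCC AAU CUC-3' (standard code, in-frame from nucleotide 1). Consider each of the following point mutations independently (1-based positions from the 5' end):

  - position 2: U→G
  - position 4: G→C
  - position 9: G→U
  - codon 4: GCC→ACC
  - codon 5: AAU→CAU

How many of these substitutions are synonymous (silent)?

0

Codon 1: AUG (Met) → AGG (Arg) — missense.
Codon 2: GGU (Gly) → CGU (Arg) — missense.
Codon 3: GAG (Glu) → GAU (Asp) — missense.
Codon 4: GCC (Ala) → ACC (Thr) — missense.
Codon 5: AAU (Asn) → CAU (His) — missense.
Synonymous: 0 of 5.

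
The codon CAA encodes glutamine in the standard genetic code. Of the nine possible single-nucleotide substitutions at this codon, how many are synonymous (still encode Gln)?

Position 1: none → 0 synonymous.
Position 2: none → 0 synonymous.
Position 3: CAG → 1 synonymous.
Total: 0 + 0 + 1 = 1.

1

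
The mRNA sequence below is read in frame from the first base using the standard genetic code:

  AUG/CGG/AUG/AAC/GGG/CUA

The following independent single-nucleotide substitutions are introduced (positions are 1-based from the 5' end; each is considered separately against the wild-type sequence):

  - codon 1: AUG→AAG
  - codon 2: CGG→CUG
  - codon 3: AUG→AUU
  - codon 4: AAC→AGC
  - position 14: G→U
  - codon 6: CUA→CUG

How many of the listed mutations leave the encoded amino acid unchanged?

Codon 1: AUG (Met) → AAG (Lys) — missense.
Codon 2: CGG (Arg) → CUG (Leu) — missense.
Codon 3: AUG (Met) → AUU (Ile) — missense.
Codon 4: AAC (Asn) → AGC (Ser) — missense.
Codon 5: GGG (Gly) → GUG (Val) — missense.
Codon 6: CUA (Leu) → CUG (Leu) — synonymous.
Synonymous: 1 of 6.

1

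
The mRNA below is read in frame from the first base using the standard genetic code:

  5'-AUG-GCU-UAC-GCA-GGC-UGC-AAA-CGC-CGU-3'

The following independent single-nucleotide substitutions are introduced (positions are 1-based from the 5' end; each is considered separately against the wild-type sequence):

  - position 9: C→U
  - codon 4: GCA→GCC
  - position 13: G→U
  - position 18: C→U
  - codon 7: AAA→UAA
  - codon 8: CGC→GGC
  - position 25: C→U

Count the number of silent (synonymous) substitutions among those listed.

3

Codon 3: UAC (Tyr) → UAU (Tyr) — synonymous.
Codon 4: GCA (Ala) → GCC (Ala) — synonymous.
Codon 5: GGC (Gly) → UGC (Cys) — missense.
Codon 6: UGC (Cys) → UGU (Cys) — synonymous.
Codon 7: AAA (Lys) → UAA (Stop) — nonsense.
Codon 8: CGC (Arg) → GGC (Gly) — missense.
Codon 9: CGU (Arg) → UGU (Cys) — missense.
Synonymous: 3 of 7.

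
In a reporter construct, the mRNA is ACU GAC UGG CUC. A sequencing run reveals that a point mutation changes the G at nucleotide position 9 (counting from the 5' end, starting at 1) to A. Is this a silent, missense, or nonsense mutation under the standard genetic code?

Position 9 falls in codon 3: UGG → Trp.
After the substitution the codon is UGA → Stop.
The new codon is a stop codon, so this is a nonsense mutation.

nonsense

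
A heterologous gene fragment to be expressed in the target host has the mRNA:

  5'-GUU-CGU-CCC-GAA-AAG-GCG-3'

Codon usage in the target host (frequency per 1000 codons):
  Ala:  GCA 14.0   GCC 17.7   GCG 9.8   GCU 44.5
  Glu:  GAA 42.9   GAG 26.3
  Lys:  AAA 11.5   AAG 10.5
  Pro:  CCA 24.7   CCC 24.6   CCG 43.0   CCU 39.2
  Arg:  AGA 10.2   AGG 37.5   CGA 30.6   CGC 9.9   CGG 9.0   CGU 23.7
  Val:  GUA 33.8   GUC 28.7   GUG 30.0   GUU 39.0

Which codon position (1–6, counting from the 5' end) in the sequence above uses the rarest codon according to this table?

6

Codon 1 GUU (Val): 39.0 per 1000.
Codon 2 CGU (Arg): 23.7 per 1000.
Codon 3 CCC (Pro): 24.6 per 1000.
Codon 4 GAA (Glu): 42.9 per 1000.
Codon 5 AAG (Lys): 10.5 per 1000.
Codon 6 GCG (Ala): 9.8 per 1000.
Lowest frequency is 9.8 at codon 6.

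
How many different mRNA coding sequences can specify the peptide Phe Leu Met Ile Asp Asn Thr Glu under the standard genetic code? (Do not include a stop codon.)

1152

Phe: 2 codons.
Leu: 6 codons.
Met: 1 codon.
Ile: 3 codons.
Asp: 2 codons.
Asn: 2 codons.
Thr: 4 codons.
Glu: 2 codons.
2 × 6 × 1 × 3 × 2 × 2 × 4 × 2 = 1152.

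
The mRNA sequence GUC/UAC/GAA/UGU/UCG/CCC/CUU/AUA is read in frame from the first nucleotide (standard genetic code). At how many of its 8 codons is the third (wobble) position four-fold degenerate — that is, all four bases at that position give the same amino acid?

Codon 1 GUC (Val): third position 4-fold.
Codon 2 UAC (Tyr): third position 2-fold.
Codon 3 GAA (Glu): third position 2-fold.
Codon 4 UGU (Cys): third position 2-fold.
Codon 5 UCG (Ser): third position 4-fold.
Codon 6 CCC (Pro): third position 4-fold.
Codon 7 CUU (Leu): third position 4-fold.
Codon 8 AUA (Ile): third position 3-fold.
Four-fold degenerate third positions: 4.

4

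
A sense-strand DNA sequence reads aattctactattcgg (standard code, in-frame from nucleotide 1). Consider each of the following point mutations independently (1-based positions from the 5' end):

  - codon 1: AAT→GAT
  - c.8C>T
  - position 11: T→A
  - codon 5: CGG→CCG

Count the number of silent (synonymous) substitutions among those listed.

Codon 1: AAT (Asn) → GAT (Asp) — missense.
Codon 3: ACT (Thr) → ATT (Ile) — missense.
Codon 4: ATT (Ile) → AAT (Asn) — missense.
Codon 5: CGG (Arg) → CCG (Pro) — missense.
Synonymous: 0 of 4.

0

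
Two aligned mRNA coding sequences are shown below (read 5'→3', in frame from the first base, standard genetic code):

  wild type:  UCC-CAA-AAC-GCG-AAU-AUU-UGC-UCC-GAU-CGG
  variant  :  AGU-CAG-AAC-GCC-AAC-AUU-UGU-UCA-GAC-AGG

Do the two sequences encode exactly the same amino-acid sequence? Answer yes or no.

yes

Codon 1: UCC Ser / AGU Ser — synonymous.
Codon 2: CAA Gln / CAG Gln — synonymous.
Codon 3: AAC Asn / AAC Asn — identical.
Codon 4: GCG Ala / GCC Ala — synonymous.
Codon 5: AAU Asn / AAC Asn — synonymous.
Codon 6: AUU Ile / AUU Ile — identical.
Codon 7: UGC Cys / UGU Cys — synonymous.
Codon 8: UCC Ser / UCA Ser — synonymous.
Codon 9: GAU Asp / GAC Asp — synonymous.
Codon 10: CGG Arg / AGG Arg — synonymous.
Nonsynonymous differences: 0 → same protein.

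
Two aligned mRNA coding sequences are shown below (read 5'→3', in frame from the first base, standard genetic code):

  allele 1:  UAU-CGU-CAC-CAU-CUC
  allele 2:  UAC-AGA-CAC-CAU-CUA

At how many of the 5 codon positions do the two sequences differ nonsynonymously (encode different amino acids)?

Codon 1: UAU Tyr / UAC Tyr — synonymous.
Codon 2: CGU Arg / AGA Arg — synonymous.
Codon 3: CAC His / CAC His — identical.
Codon 4: CAU His / CAU His — identical.
Codon 5: CUC Leu / CUA Leu — synonymous.
Nonsynonymous differences: 0.

0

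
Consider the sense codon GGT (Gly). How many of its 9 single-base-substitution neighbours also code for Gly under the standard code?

3

Position 1: none → 0 synonymous.
Position 2: none → 0 synonymous.
Position 3: GGC, GGA, GGG → 3 synonymous.
Total: 0 + 0 + 3 = 3.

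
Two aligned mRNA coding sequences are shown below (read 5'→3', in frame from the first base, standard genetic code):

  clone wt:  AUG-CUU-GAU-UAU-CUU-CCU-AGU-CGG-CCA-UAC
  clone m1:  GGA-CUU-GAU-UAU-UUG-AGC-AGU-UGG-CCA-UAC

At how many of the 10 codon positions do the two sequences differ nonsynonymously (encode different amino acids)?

Codon 1: AUG Met / GGA Gly — nonsynonymous.
Codon 2: CUU Leu / CUU Leu — identical.
Codon 3: GAU Asp / GAU Asp — identical.
Codon 4: UAU Tyr / UAU Tyr — identical.
Codon 5: CUU Leu / UUG Leu — synonymous.
Codon 6: CCU Pro / AGC Ser — nonsynonymous.
Codon 7: AGU Ser / AGU Ser — identical.
Codon 8: CGG Arg / UGG Trp — nonsynonymous.
Codon 9: CCA Pro / CCA Pro — identical.
Codon 10: UAC Tyr / UAC Tyr — identical.
Nonsynonymous differences: 3.

3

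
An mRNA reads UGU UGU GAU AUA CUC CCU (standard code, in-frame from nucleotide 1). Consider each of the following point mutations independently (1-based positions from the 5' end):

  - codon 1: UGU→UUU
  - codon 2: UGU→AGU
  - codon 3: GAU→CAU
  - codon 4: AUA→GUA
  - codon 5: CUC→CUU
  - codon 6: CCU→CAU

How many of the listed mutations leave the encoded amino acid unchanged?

1

Codon 1: UGU (Cys) → UUU (Phe) — missense.
Codon 2: UGU (Cys) → AGU (Ser) — missense.
Codon 3: GAU (Asp) → CAU (His) — missense.
Codon 4: AUA (Ile) → GUA (Val) — missense.
Codon 5: CUC (Leu) → CUU (Leu) — synonymous.
Codon 6: CCU (Pro) → CAU (His) — missense.
Synonymous: 1 of 6.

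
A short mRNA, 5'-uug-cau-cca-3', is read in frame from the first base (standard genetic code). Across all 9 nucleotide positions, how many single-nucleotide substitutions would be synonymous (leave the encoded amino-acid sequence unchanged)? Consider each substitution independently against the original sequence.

6

Codon 1 (UUG, Leu): 2 synonymous substitutions.
Codon 2 (CAU, His): 1 synonymous substitution.
Codon 3 (CCA, Pro): 3 synonymous substitutions.
Total: 2 + 1 + 3 = 6.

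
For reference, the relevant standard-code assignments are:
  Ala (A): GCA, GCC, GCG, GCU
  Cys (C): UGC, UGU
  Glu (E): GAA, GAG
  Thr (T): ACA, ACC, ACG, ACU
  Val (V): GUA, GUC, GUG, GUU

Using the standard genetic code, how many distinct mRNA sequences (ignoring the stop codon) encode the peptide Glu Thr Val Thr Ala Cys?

1024

Glu: 2 codons.
Thr: 4 codons.
Val: 4 codons.
Thr: 4 codons.
Ala: 4 codons.
Cys: 2 codons.
2 × 4 × 4 × 4 × 4 × 2 = 1024.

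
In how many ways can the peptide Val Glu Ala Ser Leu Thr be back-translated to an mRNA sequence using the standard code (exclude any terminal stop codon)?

4608

Val: 4 codons.
Glu: 2 codons.
Ala: 4 codons.
Ser: 6 codons.
Leu: 6 codons.
Thr: 4 codons.
4 × 2 × 4 × 6 × 6 × 4 = 4608.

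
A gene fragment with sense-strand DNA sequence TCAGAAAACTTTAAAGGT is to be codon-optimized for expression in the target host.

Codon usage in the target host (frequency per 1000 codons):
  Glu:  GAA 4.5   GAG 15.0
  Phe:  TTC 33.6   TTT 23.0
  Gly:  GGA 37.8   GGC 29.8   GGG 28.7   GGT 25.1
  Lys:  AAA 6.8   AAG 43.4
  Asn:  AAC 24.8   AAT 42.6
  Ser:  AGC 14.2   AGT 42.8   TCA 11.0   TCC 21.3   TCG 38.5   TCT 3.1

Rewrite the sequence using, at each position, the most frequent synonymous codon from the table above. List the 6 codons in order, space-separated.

AGT GAG AAT TTC AAG GGA

Codon 1 (Ser): best is AGT at 42.8.
Codon 2 (Glu): best is GAG at 15.0.
Codon 3 (Asn): best is AAT at 42.6.
Codon 4 (Phe): best is TTC at 33.6.
Codon 5 (Lys): best is AAG at 43.4.
Codon 6 (Gly): best is GGA at 37.8.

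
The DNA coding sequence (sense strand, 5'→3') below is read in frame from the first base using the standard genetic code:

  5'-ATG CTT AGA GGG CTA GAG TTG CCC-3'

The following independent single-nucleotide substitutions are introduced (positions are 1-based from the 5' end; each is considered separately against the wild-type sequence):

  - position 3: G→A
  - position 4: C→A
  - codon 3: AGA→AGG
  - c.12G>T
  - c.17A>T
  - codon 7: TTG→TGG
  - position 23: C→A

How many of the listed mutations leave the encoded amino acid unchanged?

Codon 1: ATG (Met) → ATA (Ile) — missense.
Codon 2: CTT (Leu) → ATT (Ile) — missense.
Codon 3: AGA (Arg) → AGG (Arg) — synonymous.
Codon 4: GGG (Gly) → GGT (Gly) — synonymous.
Codon 6: GAG (Glu) → GTG (Val) — missense.
Codon 7: TTG (Leu) → TGG (Trp) — missense.
Codon 8: CCC (Pro) → CAC (His) — missense.
Synonymous: 2 of 7.

2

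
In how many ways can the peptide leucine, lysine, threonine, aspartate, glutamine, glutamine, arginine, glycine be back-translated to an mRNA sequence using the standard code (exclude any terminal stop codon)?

9216

Leu: 6 codons.
Lys: 2 codons.
Thr: 4 codons.
Asp: 2 codons.
Gln: 2 codons.
Gln: 2 codons.
Arg: 6 codons.
Gly: 4 codons.
6 × 2 × 4 × 2 × 2 × 2 × 6 × 4 = 9216.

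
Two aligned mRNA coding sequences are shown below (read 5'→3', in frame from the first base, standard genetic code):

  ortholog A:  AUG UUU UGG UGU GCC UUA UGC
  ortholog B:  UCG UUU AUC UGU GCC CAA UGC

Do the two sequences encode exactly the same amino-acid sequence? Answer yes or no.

no

Codon 1: AUG Met / UCG Ser — nonsynonymous.
Codon 2: UUU Phe / UUU Phe — identical.
Codon 3: UGG Trp / AUC Ile — nonsynonymous.
Codon 4: UGU Cys / UGU Cys — identical.
Codon 5: GCC Ala / GCC Ala — identical.
Codon 6: UUA Leu / CAA Gln — nonsynonymous.
Codon 7: UGC Cys / UGC Cys — identical.
Nonsynonymous differences: 3 → different protein.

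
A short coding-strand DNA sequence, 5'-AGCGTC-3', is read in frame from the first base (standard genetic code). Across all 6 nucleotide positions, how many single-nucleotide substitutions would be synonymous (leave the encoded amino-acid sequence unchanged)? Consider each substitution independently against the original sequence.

4

Codon 1 (AGC, Ser): 1 synonymous substitution.
Codon 2 (GTC, Val): 3 synonymous substitutions.
Total: 1 + 3 = 4.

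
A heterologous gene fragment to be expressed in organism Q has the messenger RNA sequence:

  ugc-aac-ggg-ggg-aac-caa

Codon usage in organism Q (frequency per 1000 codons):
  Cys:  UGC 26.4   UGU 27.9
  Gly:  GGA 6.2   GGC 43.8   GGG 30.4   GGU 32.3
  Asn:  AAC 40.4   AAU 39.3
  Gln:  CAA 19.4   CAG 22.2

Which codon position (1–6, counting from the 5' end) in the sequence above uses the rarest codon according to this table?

Codon 1 UGC (Cys): 26.4 per 1000.
Codon 2 AAC (Asn): 40.4 per 1000.
Codon 3 GGG (Gly): 30.4 per 1000.
Codon 4 GGG (Gly): 30.4 per 1000.
Codon 5 AAC (Asn): 40.4 per 1000.
Codon 6 CAA (Gln): 19.4 per 1000.
Lowest frequency is 19.4 at codon 6.

6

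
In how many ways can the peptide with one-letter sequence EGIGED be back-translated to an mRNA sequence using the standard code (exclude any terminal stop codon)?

384

Glu: 2 codons.
Gly: 4 codons.
Ile: 3 codons.
Gly: 4 codons.
Glu: 2 codons.
Asp: 2 codons.
2 × 4 × 3 × 4 × 2 × 2 = 384.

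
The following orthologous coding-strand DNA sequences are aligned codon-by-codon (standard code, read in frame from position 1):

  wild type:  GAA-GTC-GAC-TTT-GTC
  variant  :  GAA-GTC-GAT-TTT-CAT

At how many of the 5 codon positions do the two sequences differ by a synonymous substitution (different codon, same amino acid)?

1

Codon 1: GAA Glu / GAA Glu — identical.
Codon 2: GTC Val / GTC Val — identical.
Codon 3: GAC Asp / GAT Asp — synonymous.
Codon 4: TTT Phe / TTT Phe — identical.
Codon 5: GTC Val / CAT His — nonsynonymous.
Synonymous differences: 1.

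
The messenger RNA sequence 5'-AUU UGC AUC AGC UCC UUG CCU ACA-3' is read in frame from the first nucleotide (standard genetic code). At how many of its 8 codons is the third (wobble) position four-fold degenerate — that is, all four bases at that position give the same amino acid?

3

Codon 1 AUU (Ile): third position 3-fold.
Codon 2 UGC (Cys): third position 2-fold.
Codon 3 AUC (Ile): third position 3-fold.
Codon 4 AGC (Ser): third position 2-fold.
Codon 5 UCC (Ser): third position 4-fold.
Codon 6 UUG (Leu): third position 2-fold.
Codon 7 CCU (Pro): third position 4-fold.
Codon 8 ACA (Thr): third position 4-fold.
Four-fold degenerate third positions: 3.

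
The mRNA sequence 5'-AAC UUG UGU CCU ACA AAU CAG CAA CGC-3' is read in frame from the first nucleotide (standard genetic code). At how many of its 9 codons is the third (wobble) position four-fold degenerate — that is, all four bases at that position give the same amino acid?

Codon 1 AAC (Asn): third position 2-fold.
Codon 2 UUG (Leu): third position 2-fold.
Codon 3 UGU (Cys): third position 2-fold.
Codon 4 CCU (Pro): third position 4-fold.
Codon 5 ACA (Thr): third position 4-fold.
Codon 6 AAU (Asn): third position 2-fold.
Codon 7 CAG (Gln): third position 2-fold.
Codon 8 CAA (Gln): third position 2-fold.
Codon 9 CGC (Arg): third position 4-fold.
Four-fold degenerate third positions: 3.

3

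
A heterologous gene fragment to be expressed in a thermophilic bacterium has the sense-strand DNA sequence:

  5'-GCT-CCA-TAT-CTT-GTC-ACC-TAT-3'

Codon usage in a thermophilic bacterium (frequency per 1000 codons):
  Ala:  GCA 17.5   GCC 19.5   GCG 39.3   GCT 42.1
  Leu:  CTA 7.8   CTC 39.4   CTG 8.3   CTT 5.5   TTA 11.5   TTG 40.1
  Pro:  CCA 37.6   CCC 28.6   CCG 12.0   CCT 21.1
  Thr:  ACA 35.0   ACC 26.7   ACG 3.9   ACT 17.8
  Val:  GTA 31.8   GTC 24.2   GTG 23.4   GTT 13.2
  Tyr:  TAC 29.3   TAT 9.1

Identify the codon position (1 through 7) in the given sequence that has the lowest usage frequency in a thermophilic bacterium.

4

Codon 1 GCT (Ala): 42.1 per 1000.
Codon 2 CCA (Pro): 37.6 per 1000.
Codon 3 TAT (Tyr): 9.1 per 1000.
Codon 4 CTT (Leu): 5.5 per 1000.
Codon 5 GTC (Val): 24.2 per 1000.
Codon 6 ACC (Thr): 26.7 per 1000.
Codon 7 TAT (Tyr): 9.1 per 1000.
Lowest frequency is 5.5 at codon 4.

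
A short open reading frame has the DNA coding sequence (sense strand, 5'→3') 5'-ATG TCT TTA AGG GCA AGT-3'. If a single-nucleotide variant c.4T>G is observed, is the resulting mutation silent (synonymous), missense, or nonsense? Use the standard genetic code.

Position 4 falls in codon 2: TCT → Ser.
After the substitution the codon is GCT → Ala.
Ser ≠ Ala, so this is a missense mutation.

missense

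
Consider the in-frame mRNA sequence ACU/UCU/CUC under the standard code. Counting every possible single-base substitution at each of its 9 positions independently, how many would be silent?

Codon 1 (ACU, Thr): 3 synonymous substitutions.
Codon 2 (UCU, Ser): 3 synonymous substitutions.
Codon 3 (CUC, Leu): 3 synonymous substitutions.
Total: 3 + 3 + 3 = 9.

9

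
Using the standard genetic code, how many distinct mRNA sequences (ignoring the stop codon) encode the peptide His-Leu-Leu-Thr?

288

His: 2 codons.
Leu: 6 codons.
Leu: 6 codons.
Thr: 4 codons.
2 × 6 × 6 × 4 = 288.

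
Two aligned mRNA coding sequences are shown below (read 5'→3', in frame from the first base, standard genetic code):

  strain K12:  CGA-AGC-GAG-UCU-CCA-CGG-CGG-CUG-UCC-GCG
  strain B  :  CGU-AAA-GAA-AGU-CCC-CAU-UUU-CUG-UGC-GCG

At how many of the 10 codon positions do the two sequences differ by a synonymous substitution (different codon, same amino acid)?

4

Codon 1: CGA Arg / CGU Arg — synonymous.
Codon 2: AGC Ser / AAA Lys — nonsynonymous.
Codon 3: GAG Glu / GAA Glu — synonymous.
Codon 4: UCU Ser / AGU Ser — synonymous.
Codon 5: CCA Pro / CCC Pro — synonymous.
Codon 6: CGG Arg / CAU His — nonsynonymous.
Codon 7: CGG Arg / UUU Phe — nonsynonymous.
Codon 8: CUG Leu / CUG Leu — identical.
Codon 9: UCC Ser / UGC Cys — nonsynonymous.
Codon 10: GCG Ala / GCG Ala — identical.
Synonymous differences: 4.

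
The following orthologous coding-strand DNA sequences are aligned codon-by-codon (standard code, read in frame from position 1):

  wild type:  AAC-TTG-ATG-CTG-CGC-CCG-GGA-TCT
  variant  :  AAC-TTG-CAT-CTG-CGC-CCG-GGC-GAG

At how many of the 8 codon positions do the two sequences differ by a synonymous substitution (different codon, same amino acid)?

1

Codon 1: AAC Asn / AAC Asn — identical.
Codon 2: TTG Leu / TTG Leu — identical.
Codon 3: ATG Met / CAT His — nonsynonymous.
Codon 4: CTG Leu / CTG Leu — identical.
Codon 5: CGC Arg / CGC Arg — identical.
Codon 6: CCG Pro / CCG Pro — identical.
Codon 7: GGA Gly / GGC Gly — synonymous.
Codon 8: TCT Ser / GAG Glu — nonsynonymous.
Synonymous differences: 1.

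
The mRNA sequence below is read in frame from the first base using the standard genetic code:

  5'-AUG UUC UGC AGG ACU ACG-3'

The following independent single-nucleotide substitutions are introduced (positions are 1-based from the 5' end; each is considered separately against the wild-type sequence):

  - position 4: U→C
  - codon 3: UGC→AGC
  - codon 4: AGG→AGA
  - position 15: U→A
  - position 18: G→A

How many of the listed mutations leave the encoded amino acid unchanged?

Codon 2: UUC (Phe) → CUC (Leu) — missense.
Codon 3: UGC (Cys) → AGC (Ser) — missense.
Codon 4: AGG (Arg) → AGA (Arg) — synonymous.
Codon 5: ACU (Thr) → ACA (Thr) — synonymous.
Codon 6: ACG (Thr) → ACA (Thr) — synonymous.
Synonymous: 3 of 5.

3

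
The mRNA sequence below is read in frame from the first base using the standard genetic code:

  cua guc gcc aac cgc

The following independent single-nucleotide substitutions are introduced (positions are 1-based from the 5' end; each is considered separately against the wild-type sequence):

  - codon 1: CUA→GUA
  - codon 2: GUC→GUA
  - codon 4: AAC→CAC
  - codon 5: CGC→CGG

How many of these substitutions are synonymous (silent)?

2

Codon 1: CUA (Leu) → GUA (Val) — missense.
Codon 2: GUC (Val) → GUA (Val) — synonymous.
Codon 4: AAC (Asn) → CAC (His) — missense.
Codon 5: CGC (Arg) → CGG (Arg) — synonymous.
Synonymous: 2 of 4.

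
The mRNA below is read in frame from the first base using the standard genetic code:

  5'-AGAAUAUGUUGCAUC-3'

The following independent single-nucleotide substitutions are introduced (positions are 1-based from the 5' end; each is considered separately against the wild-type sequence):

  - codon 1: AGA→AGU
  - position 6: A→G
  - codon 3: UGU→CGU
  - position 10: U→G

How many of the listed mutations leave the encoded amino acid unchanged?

Codon 1: AGA (Arg) → AGU (Ser) — missense.
Codon 2: AUA (Ile) → AUG (Met) — missense.
Codon 3: UGU (Cys) → CGU (Arg) — missense.
Codon 4: UGC (Cys) → GGC (Gly) — missense.
Synonymous: 0 of 4.

0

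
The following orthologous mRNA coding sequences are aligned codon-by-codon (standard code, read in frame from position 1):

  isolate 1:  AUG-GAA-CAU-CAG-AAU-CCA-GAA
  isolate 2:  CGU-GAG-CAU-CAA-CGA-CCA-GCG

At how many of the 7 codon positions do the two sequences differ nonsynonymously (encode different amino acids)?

3

Codon 1: AUG Met / CGU Arg — nonsynonymous.
Codon 2: GAA Glu / GAG Glu — synonymous.
Codon 3: CAU His / CAU His — identical.
Codon 4: CAG Gln / CAA Gln — synonymous.
Codon 5: AAU Asn / CGA Arg — nonsynonymous.
Codon 6: CCA Pro / CCA Pro — identical.
Codon 7: GAA Glu / GCG Ala — nonsynonymous.
Nonsynonymous differences: 3.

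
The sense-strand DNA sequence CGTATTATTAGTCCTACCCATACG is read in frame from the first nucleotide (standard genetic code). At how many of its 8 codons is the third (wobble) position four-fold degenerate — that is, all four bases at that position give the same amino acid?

4

Codon 1 CGT (Arg): third position 4-fold.
Codon 2 ATT (Ile): third position 3-fold.
Codon 3 ATT (Ile): third position 3-fold.
Codon 4 AGT (Ser): third position 2-fold.
Codon 5 CCT (Pro): third position 4-fold.
Codon 6 ACC (Thr): third position 4-fold.
Codon 7 CAT (His): third position 2-fold.
Codon 8 ACG (Thr): third position 4-fold.
Four-fold degenerate third positions: 4.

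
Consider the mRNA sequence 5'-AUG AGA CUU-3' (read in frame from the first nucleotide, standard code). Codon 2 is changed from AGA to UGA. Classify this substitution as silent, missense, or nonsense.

Position 4 falls in codon 2: AGA → Arg.
After the substitution the codon is UGA → Stop.
The new codon is a stop codon, so this is a nonsense mutation.

nonsense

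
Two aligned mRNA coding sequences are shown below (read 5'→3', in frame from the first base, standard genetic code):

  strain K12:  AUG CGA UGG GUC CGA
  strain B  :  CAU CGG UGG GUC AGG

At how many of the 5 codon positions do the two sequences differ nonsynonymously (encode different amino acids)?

Codon 1: AUG Met / CAU His — nonsynonymous.
Codon 2: CGA Arg / CGG Arg — synonymous.
Codon 3: UGG Trp / UGG Trp — identical.
Codon 4: GUC Val / GUC Val — identical.
Codon 5: CGA Arg / AGG Arg — synonymous.
Nonsynonymous differences: 1.

1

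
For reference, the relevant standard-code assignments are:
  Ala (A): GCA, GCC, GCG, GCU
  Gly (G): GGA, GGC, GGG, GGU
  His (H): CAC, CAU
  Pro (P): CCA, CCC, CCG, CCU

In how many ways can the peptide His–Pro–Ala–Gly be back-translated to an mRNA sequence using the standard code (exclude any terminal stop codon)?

His: 2 codons.
Pro: 4 codons.
Ala: 4 codons.
Gly: 4 codons.
2 × 4 × 4 × 4 = 128.

128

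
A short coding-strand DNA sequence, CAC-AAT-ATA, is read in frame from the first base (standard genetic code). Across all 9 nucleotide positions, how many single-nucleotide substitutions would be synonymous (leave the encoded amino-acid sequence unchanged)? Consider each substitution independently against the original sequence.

Codon 1 (CAC, His): 1 synonymous substitution.
Codon 2 (AAT, Asn): 1 synonymous substitution.
Codon 3 (ATA, Ile): 2 synonymous substitutions.
Total: 1 + 1 + 2 = 4.

4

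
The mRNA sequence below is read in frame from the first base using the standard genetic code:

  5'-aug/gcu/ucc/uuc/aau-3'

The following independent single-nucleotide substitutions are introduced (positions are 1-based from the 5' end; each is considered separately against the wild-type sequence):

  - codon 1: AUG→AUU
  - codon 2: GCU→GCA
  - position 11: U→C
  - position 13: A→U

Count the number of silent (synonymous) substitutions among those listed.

1

Codon 1: AUG (Met) → AUU (Ile) — missense.
Codon 2: GCU (Ala) → GCA (Ala) — synonymous.
Codon 4: UUC (Phe) → UCC (Ser) — missense.
Codon 5: AAU (Asn) → UAU (Tyr) — missense.
Synonymous: 1 of 4.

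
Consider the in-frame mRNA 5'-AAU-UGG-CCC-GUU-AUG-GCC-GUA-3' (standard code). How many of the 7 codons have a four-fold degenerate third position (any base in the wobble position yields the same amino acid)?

Codon 1 AAU (Asn): third position 2-fold.
Codon 2 UGG (Trp): third position 1-fold.
Codon 3 CCC (Pro): third position 4-fold.
Codon 4 GUU (Val): third position 4-fold.
Codon 5 AUG (Met): third position 1-fold.
Codon 6 GCC (Ala): third position 4-fold.
Codon 7 GUA (Val): third position 4-fold.
Four-fold degenerate third positions: 4.

4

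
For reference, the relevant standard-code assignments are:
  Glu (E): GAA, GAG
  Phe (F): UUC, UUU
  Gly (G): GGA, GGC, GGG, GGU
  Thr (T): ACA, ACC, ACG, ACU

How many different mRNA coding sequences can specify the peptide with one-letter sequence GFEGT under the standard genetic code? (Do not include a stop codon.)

Gly: 4 codons.
Phe: 2 codons.
Glu: 2 codons.
Gly: 4 codons.
Thr: 4 codons.
4 × 2 × 2 × 4 × 4 = 256.

256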